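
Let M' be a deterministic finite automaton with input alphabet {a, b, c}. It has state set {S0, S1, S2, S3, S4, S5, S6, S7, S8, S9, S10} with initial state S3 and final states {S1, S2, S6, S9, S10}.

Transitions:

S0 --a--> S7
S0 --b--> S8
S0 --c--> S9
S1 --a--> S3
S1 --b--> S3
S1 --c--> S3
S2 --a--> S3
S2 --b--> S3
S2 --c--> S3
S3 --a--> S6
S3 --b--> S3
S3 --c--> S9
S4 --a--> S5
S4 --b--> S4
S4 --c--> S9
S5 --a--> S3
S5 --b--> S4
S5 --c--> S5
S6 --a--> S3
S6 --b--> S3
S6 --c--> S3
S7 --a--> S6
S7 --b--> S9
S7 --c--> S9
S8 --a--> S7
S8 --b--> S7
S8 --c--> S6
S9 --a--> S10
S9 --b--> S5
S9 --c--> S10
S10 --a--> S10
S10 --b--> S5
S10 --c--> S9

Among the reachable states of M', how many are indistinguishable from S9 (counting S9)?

2

States {S0,S1,S2,S7,S8} cannot be reached from the start state, so discard them.
Start with accepting vs non-accepting: {S6,S9,S10} | {S3,S4,S5}.
On input a, block {S6,S9,S10} splits into {S9,S10} and {S6}.
On input a, block {S3,S4,S5} splits into {S4,S5} and {S3}.
Split {S4,S5} by δ(·,a) → {S4} and {S5}.
Stable partition: {S9,S10} | {S4} | {S6} | {S3} | {S5} — 5 equivalence classes.
State S9 belongs to the block {S9,S10}, which has 2 states.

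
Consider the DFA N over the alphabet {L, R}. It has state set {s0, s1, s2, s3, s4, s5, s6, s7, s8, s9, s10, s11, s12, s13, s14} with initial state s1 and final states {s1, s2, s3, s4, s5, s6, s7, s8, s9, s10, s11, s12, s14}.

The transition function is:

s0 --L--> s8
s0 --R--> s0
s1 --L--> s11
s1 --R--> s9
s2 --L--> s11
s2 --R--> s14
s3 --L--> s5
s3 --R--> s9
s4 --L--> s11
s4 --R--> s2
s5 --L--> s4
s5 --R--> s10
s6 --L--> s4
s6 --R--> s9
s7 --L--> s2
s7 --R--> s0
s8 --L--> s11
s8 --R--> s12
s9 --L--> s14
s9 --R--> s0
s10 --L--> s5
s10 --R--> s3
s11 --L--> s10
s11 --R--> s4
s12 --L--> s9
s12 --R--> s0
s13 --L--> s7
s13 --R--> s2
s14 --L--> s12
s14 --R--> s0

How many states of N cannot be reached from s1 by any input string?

Starting at s1 and following transitions, the reachable set is {s0, s1, s2, s3, s4, s5, s8, s9, s10, s11, s12, s14}. That leaves s6, s7, s13 unreachable — 3 in total.

3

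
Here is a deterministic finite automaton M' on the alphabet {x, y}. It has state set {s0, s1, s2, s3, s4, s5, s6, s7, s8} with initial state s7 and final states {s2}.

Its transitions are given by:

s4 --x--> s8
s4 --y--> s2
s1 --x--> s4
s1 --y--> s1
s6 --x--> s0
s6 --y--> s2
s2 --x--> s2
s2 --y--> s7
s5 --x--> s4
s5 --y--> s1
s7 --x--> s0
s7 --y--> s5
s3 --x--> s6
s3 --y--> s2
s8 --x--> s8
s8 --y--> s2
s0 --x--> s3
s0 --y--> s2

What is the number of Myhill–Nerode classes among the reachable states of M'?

All states are reachable from the start state.
P0 = {s2} | {s0,s1,s3,s4,s5,s6,s7,s8}.
On input y, block {s0,s1,s3,s4,s5,s6,s7,s8} splits into {s0,s3,s4,s6,s8} and {s1,s5,s7}.
The partition is now stable with 3 blocks: {s2} | {s0,s3,s4,s6,s8} | {s1,s5,s7}.

3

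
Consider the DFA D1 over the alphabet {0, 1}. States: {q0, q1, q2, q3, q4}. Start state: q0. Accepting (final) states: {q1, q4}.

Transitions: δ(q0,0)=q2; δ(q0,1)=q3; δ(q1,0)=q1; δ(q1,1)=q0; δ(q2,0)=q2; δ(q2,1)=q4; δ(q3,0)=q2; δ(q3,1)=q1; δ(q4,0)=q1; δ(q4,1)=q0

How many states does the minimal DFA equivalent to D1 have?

3

Every state is reachable, so we keep all 5.
P0 = {q1,q4} | {q0,q2,q3}.
On input 1, block {q0,q2,q3} splits into {q2,q3} and {q0}.
The partition is now stable with 3 blocks: {q1,q4} | {q2,q3} | {q0}.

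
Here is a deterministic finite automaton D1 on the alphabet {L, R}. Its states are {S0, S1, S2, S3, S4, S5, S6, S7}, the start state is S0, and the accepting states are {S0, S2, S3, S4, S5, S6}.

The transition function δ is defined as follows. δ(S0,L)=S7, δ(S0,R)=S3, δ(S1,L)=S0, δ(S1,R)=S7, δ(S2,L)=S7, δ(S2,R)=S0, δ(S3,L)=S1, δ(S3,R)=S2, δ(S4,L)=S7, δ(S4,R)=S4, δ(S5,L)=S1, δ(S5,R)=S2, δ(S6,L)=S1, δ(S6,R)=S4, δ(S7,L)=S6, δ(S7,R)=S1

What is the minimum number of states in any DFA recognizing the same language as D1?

2

First remove the unreachable states {S5}; 7 states remain.
Start with accepting vs non-accepting: {S0,S2,S3,S4,S6} | {S1,S7}.
The partition is now stable with 2 blocks: {S0,S2,S3,S4,S6} | {S1,S7}.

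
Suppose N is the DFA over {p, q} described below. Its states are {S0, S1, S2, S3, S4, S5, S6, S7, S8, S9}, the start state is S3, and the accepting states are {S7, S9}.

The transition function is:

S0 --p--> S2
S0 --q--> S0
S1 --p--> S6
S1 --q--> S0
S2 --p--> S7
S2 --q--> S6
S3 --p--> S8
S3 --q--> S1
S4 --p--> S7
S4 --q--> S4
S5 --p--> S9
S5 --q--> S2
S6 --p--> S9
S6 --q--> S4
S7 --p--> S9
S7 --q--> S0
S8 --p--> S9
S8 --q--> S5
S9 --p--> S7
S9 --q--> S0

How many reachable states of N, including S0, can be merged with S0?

3

P0 = {S7,S9} | {S0,S1,S2,S3,S4,S5,S6,S8}.
Refine {S0,S1,S2,S3,S4,S5,S6,S8} on symbol p: members go to different blocks, giving {S2,S4,S5,S6,S8} and {S0,S1,S3}.
No further refinement is possible. Final partition (3 blocks): {S7,S9} | {S2,S4,S5,S6,S8} | {S0,S1,S3}.
The equivalence class containing S0 is {S0,S1,S3}, of size 3.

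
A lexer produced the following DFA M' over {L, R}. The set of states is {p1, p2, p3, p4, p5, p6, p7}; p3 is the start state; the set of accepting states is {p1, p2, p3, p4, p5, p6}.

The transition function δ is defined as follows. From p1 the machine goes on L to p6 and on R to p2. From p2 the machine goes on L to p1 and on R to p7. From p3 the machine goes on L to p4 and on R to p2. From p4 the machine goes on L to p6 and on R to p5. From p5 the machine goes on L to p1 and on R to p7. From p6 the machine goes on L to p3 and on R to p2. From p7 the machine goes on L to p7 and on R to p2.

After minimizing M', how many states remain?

Every state is reachable, so we keep all 7.
Initial partition by acceptance: {p1,p2,p3,p4,p5,p6} | {p7}.
Split {p1,p2,p3,p4,p5,p6} by δ(·,R) → {p1,p3,p4,p6} and {p2,p5}.
Stable partition: {p1,p3,p4,p6} | {p7} | {p2,p5} — 3 equivalence classes.

3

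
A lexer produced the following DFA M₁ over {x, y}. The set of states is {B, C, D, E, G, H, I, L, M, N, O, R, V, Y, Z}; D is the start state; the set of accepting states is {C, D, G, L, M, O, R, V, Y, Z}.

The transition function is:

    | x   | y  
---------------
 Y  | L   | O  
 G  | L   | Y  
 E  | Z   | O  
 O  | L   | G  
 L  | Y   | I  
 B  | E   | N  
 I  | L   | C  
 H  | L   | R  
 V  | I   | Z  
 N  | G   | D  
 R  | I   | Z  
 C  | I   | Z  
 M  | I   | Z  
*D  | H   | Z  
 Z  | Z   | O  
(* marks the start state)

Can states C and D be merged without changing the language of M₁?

First remove the unreachable states {B,E,M,N,V}; 10 states remain.
Start with accepting vs non-accepting: {C,D,G,L,O,R,Y,Z} | {H,I}.
Refine {C,D,G,L,O,R,Y,Z} on symbol x: members go to different blocks, giving {G,L,O,Y,Z} and {C,D,R}.
Split {G,L,O,Y,Z} by δ(·,y) → {G,O,Y,Z} and {L}.
On input x, block {G,O,Y,Z} splits into {G,O,Y} and {Z}.
Stable partition: {G,O,Y} | {H,I} | {C,D,R} | {L} | {Z} — 5 equivalence classes.
C and D lie in the same block of the stable partition, so they are equivalent — no string distinguishes them.

Yes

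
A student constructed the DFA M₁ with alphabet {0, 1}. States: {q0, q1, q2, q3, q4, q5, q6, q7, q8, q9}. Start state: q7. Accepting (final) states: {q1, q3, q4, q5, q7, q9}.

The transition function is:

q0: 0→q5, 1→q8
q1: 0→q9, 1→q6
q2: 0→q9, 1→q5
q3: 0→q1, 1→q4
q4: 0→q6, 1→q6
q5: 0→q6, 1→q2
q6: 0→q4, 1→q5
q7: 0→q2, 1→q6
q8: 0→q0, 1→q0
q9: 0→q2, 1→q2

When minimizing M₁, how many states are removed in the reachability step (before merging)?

4

No path from q7 leads to q0, q1, q3, q8; the other 6 states are all reachable.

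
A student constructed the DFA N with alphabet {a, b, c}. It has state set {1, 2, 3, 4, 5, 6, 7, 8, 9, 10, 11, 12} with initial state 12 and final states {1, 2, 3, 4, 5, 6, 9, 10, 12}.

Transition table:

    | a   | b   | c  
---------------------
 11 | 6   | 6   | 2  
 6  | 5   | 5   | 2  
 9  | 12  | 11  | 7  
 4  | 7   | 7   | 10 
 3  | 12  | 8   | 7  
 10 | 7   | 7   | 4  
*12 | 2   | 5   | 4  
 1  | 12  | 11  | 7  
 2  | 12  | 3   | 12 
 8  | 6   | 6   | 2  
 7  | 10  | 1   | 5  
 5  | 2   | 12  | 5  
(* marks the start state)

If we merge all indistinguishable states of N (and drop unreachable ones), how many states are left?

First remove the unreachable states {9}; 11 states remain.
P0 = {1,2,3,4,5,6,10,12} | {7,8,11}.
Split {1,2,3,4,5,6,10,12} by δ(·,a) → {1,2,3,5,6,12} and {4,10}.
On input b, block {1,2,3,5,6,12} splits into {2,5,6,12} and {1,3}.
Refine {2,5,6,12} on symbol b: members go to different blocks, giving {5,6,12} and {2}.
Refine {5,6,12} on symbol a: members go to different blocks, giving {5,12} and {6}.
Split {5,12} by δ(·,c) → {5} and {12}.
On input a, block {7,8,11} splits into {8,11} and {7}.
The partition is now stable with 8 blocks: {5} | {8,11} | {4,10} | {1,3} | {2} | {6} | {12} | {7}.

8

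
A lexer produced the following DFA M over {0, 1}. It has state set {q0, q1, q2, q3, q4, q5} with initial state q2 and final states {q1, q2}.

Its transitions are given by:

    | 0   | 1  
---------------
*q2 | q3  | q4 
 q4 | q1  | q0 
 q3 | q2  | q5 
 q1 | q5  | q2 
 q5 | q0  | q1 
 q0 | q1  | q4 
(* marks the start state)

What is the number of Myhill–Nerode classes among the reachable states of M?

P0 = {q1,q2} | {q0,q3,q4,q5}.
Refine {q1,q2} on symbol 1: members go to different blocks, giving {q1} and {q2}.
Split {q0,q3,q4,q5} by δ(·,0) → {q0,q4} and {q3} and {q5}.
The partition is now stable with 5 blocks: {q1} | {q0,q4} | {q2} | {q3} | {q5}.

5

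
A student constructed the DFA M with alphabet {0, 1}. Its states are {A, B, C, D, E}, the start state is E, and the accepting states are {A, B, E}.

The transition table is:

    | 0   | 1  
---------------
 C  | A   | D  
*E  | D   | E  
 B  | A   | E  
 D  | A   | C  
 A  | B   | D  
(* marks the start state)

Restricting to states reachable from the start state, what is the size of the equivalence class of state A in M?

P0 = {A,B,E} | {C,D}.
Refine {A,B,E} on symbol 0: members go to different blocks, giving {A,B} and {E}.
Split {A,B} by δ(·,1) → {A} and {B}.
The partition is now stable with 4 blocks: {A} | {C,D} | {E} | {B}.
The equivalence class containing A is {A}, of size 1.

1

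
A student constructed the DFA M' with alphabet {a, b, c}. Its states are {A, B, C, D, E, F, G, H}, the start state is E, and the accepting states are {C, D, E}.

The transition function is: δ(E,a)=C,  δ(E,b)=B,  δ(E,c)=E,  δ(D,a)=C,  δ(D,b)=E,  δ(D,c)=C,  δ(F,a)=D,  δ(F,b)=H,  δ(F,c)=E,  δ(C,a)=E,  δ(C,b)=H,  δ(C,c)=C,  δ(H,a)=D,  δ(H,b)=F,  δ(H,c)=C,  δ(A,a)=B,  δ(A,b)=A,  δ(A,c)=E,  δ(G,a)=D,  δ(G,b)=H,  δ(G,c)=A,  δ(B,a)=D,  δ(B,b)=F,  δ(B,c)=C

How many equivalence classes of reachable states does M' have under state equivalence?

States {A,G} cannot be reached from the start state, so discard them.
P0 = {C,D,E} | {B,F,H}.
Split {C,D,E} by δ(·,b) → {C,E} and {D}.
No further refinement is possible. Final partition (3 blocks): {C,E} | {B,F,H} | {D}.

3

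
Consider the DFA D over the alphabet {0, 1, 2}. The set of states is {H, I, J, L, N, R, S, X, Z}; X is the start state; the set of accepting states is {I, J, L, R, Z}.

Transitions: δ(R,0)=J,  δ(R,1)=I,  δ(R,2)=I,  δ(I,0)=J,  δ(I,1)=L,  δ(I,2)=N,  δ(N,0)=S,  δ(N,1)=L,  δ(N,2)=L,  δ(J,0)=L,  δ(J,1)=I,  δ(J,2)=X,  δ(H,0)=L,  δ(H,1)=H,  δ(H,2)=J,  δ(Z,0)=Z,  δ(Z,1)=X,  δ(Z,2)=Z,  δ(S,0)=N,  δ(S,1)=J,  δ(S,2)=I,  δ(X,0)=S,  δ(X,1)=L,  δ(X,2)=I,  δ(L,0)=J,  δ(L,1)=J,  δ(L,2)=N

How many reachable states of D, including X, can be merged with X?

Reachable states from the start: {I,J,L,N,S,X}. Unreachable: {H,R,Z} — drop them.
Start with accepting vs non-accepting: {I,J,L} | {N,S,X}.
The partition is now stable with 2 blocks: {I,J,L} | {N,S,X}.
State X belongs to the block {N,S,X}, which has 3 states.

3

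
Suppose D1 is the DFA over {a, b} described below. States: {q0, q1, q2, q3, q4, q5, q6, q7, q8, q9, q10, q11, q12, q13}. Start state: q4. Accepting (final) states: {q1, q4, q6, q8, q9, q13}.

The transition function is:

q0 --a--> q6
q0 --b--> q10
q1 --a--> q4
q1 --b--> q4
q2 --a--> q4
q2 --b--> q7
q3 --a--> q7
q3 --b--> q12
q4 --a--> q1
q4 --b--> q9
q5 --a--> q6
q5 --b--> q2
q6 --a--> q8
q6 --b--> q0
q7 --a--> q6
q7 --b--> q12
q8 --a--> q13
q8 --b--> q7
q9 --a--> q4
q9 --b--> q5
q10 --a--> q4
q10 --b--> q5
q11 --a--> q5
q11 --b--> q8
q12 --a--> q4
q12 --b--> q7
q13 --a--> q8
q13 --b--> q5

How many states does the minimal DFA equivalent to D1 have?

6

Reachable states from the start: {q0,q1,q2,q4,q5,q6,q7,q8,q9,q10,q12,q13}. Unreachable: {q3,q11} — drop them.
Initial partition by acceptance: {q1,q4,q6,q8,q9,q13} | {q0,q2,q5,q7,q10,q12}.
Split {q1,q4,q6,q8,q9,q13} by δ(·,b) → {q6,q8,q9,q13} and {q1,q4}.
On input a, block {q6,q8,q9,q13} splits into {q6,q8,q13} and {q9}.
Split {q0,q2,q5,q7,q10,q12} by δ(·,a) → {q0,q5,q7} and {q2,q10,q12}.
Split {q1,q4} by δ(·,b) → {q1} and {q4}.
Stable partition: {q6,q8,q13} | {q0,q5,q7} | {q1} | {q9} | {q2,q10,q12} | {q4} — 6 equivalence classes.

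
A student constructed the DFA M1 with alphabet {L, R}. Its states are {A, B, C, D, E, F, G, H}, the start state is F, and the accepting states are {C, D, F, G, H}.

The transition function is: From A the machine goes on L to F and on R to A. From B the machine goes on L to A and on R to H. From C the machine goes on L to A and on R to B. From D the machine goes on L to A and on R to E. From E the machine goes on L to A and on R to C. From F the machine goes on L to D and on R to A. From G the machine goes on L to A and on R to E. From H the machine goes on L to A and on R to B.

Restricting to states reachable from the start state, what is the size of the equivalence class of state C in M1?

3

First remove the unreachable states {G}; 7 states remain.
P0 = {C,D,F,H} | {A,B,E}.
Refine {C,D,F,H} on symbol L: members go to different blocks, giving {C,D,H} and {F}.
Split {A,B,E} by δ(·,L) → {B,E} and {A}.
Stable partition: {C,D,H} | {B,E} | {F} | {A} — 4 equivalence classes.
The equivalence class containing C is {C,D,H}, of size 3.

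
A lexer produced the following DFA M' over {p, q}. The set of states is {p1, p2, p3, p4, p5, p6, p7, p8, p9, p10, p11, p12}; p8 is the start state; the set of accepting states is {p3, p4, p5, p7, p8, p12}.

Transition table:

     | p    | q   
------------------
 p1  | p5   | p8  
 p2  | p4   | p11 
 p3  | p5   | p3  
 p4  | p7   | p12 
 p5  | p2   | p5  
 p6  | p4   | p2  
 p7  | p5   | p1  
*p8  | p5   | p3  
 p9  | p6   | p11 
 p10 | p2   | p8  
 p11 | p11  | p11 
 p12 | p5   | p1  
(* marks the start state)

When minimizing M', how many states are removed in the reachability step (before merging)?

3

BFS from p8 reaches {p1, p2, p3, p4, p5, p7, p8, p11, p12}; the 3 state(s) p6, p9, p10 are never visited.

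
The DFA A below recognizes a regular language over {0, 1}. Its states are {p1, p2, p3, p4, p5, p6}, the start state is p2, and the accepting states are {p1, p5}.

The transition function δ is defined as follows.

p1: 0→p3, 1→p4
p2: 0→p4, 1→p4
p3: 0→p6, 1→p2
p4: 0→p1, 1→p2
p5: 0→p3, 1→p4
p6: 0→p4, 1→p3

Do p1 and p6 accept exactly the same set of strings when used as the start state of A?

States {p5} cannot be reached from the start state, so discard them.
Start with accepting vs non-accepting: {p1} | {p2,p3,p4,p6}.
Split {p2,p3,p4,p6} by δ(·,0) → {p2,p3,p6} and {p4}.
On input 0, block {p2,p3,p6} splits into {p2,p6} and {p3}.
On input 1, block {p2,p6} splits into {p2} and {p6}.
Stable partition: {p1} | {p2} | {p4} | {p3} | {p6} — 5 equivalence classes.
p1 and p6 end up in different blocks, so they are distinguishable. For instance, the string 'ε' is accepted from only p1.

No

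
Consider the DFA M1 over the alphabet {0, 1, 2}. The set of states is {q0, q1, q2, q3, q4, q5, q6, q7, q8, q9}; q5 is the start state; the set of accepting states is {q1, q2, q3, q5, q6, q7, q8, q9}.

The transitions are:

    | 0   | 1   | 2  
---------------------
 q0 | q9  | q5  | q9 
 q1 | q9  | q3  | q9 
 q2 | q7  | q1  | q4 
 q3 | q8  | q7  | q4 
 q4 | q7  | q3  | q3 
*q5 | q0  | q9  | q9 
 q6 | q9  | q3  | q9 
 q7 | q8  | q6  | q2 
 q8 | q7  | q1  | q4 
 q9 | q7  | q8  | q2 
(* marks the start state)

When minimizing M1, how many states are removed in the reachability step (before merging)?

0

A breadth-first search from the start state visits every state.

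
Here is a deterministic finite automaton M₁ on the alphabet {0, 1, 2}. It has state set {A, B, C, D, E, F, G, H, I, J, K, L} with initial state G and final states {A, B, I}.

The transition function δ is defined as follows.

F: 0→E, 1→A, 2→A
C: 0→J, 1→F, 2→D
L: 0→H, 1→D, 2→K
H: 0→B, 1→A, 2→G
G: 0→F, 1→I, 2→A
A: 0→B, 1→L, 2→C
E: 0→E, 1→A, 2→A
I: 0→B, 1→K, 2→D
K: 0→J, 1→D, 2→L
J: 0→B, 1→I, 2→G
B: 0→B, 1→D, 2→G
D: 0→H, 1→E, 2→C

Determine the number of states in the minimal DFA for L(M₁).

6

Every state is reachable, so we keep all 12.
Initial partition by acceptance: {A,B,I} | {C,D,E,F,G,H,J,K,L}.
Split {C,D,E,F,G,H,J,K,L} by δ(·,0) → {C,D,E,F,G,K,L} and {H,J}.
Split {C,D,E,F,G,K,L} by δ(·,0) → {C,D,K,L} and {E,F,G}.
On input 2, block {A,B,I} splits into {A,I} and {B}.
Refine {C,D,K,L} on symbol 1: members go to different blocks, giving {C,D} and {K,L}.
The partition is now stable with 6 blocks: {A,I} | {C,D} | {H,J} | {E,F,G} | {B} | {K,L}.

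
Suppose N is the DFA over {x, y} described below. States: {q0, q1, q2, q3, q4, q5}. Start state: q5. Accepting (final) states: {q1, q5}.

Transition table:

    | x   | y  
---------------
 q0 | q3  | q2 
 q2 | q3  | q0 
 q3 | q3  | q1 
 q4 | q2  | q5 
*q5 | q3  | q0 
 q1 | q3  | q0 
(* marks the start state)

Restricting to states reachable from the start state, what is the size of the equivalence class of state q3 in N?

First remove the unreachable states {q4}; 5 states remain.
P0 = {q1,q5} | {q0,q2,q3}.
Split {q0,q2,q3} by δ(·,y) → {q0,q2} and {q3}.
The partition is now stable with 3 blocks: {q1,q5} | {q0,q2} | {q3}.
State q3 belongs to the block {q3}, which has 1 states.

1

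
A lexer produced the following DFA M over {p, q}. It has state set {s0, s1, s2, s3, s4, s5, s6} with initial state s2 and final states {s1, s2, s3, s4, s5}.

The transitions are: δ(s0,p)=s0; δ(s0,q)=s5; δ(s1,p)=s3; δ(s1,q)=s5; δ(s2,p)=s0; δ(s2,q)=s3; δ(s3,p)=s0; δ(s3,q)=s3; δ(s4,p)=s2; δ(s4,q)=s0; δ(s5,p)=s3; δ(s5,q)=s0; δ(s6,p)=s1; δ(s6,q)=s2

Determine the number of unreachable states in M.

No path from s2 leads to s1, s4, s6; the other 4 states are all reachable.

3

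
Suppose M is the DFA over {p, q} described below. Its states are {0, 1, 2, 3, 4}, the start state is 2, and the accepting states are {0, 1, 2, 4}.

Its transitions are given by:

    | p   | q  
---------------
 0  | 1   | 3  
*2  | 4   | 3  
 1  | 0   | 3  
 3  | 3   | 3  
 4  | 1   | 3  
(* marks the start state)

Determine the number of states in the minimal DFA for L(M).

2

Every state is reachable, so we keep all 5.
P0 = {0,1,2,4} | {3}.
No further refinement is possible. Final partition (2 blocks): {0,1,2,4} | {3}.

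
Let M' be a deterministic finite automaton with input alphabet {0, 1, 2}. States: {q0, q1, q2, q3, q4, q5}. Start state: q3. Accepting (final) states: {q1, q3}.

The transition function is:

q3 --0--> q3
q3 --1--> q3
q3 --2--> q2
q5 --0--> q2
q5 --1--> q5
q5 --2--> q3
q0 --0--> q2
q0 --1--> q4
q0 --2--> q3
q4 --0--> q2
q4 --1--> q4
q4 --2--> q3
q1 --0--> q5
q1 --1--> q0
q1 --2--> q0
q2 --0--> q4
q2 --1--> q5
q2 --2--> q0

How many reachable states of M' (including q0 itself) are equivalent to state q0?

States {q1} cannot be reached from the start state, so discard them.
P0 = {q3} | {q0,q2,q4,q5}.
On input 2, block {q0,q2,q4,q5} splits into {q0,q4,q5} and {q2}.
Stable partition: {q3} | {q0,q4,q5} | {q2} — 3 equivalence classes.
State q0 belongs to the block {q0,q4,q5}, which has 3 states.

3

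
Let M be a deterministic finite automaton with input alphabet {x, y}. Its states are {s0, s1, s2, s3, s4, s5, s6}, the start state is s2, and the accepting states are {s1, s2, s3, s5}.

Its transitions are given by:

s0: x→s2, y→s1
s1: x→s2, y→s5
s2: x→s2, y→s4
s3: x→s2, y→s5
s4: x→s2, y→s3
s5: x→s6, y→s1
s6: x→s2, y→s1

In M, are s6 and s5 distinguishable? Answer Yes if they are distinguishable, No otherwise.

Reachable states from the start: {s1,s2,s3,s4,s5,s6}. Unreachable: {s0} — drop them.
Start with accepting vs non-accepting: {s1,s2,s3,s5} | {s4,s6}.
Refine {s1,s2,s3,s5} on symbol x: members go to different blocks, giving {s1,s2,s3} and {s5}.
Refine {s1,s2,s3} on symbol y: members go to different blocks, giving {s1,s3} and {s2}.
The partition is now stable with 4 blocks: {s1,s3} | {s4,s6} | {s5} | {s2}.
s6 and s5 end up in different blocks, so they are distinguishable. For instance, the string 'ε' is accepted from only s5.

Yes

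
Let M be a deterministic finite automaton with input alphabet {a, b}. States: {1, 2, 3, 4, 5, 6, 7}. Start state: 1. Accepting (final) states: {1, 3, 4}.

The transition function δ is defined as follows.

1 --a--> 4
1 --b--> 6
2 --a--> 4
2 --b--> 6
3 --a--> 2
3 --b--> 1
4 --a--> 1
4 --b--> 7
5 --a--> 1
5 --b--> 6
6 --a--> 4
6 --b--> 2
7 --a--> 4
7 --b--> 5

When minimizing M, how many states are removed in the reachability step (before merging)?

1

No path from 1 leads to 3; the other 6 states are all reachable.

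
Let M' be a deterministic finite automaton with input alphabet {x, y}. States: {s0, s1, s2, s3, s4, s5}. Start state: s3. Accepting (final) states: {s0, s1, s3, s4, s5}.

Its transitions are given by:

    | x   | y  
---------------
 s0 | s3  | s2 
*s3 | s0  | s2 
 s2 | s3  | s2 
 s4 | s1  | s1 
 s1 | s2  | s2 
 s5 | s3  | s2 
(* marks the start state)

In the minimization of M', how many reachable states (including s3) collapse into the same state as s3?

2

States {s1,s4,s5} cannot be reached from the start state, so discard them.
Start with accepting vs non-accepting: {s0,s3} | {s2}.
Stable partition: {s0,s3} | {s2} — 2 equivalence classes.
The equivalence class containing s3 is {s0,s3}, of size 2.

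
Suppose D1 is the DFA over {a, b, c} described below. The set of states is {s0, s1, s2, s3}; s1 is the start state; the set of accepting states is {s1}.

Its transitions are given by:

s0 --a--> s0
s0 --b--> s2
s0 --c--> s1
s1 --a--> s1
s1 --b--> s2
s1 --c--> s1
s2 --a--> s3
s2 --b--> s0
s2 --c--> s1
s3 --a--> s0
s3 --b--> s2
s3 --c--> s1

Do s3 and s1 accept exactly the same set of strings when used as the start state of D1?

All states are reachable from the start state.
P0 = {s1} | {s0,s2,s3}.
No further refinement is possible. Final partition (2 blocks): {s1} | {s0,s2,s3}.
s3 and s1 end up in different blocks, so they are distinguishable. For instance, the string 'ε' is accepted from only s1.

No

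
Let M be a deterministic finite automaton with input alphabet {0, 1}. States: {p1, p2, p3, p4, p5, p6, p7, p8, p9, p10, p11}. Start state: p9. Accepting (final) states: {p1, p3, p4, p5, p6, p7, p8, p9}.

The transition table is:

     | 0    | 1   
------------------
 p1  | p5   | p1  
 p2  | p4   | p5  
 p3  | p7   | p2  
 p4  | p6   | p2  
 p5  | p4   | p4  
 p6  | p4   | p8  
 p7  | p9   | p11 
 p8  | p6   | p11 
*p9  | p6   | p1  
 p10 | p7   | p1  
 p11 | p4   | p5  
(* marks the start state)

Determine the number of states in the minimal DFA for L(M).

4

Reachable states from the start: {p1,p2,p4,p5,p6,p8,p9,p11}. Unreachable: {p3,p7,p10} — drop them.
P0 = {p1,p4,p5,p6,p8,p9} | {p2,p11}.
Refine {p1,p4,p5,p6,p8,p9} on symbol 1: members go to different blocks, giving {p1,p5,p6,p9} and {p4,p8}.
Split {p1,p5,p6,p9} by δ(·,0) → {p1,p9} and {p5,p6}.
No further refinement is possible. Final partition (4 blocks): {p1,p9} | {p2,p11} | {p4,p8} | {p5,p6}.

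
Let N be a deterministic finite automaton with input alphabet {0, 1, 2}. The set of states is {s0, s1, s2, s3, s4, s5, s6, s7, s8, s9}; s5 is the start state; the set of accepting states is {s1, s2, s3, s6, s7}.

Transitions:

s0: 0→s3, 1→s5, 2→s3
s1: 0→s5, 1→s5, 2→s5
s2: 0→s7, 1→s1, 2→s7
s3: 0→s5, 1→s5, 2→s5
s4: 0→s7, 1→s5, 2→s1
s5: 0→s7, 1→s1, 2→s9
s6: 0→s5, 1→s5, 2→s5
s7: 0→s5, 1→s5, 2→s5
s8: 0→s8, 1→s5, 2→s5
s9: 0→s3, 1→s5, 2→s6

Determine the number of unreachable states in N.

4

No path from s5 leads to s0, s2, s4, s8; the other 6 states are all reachable.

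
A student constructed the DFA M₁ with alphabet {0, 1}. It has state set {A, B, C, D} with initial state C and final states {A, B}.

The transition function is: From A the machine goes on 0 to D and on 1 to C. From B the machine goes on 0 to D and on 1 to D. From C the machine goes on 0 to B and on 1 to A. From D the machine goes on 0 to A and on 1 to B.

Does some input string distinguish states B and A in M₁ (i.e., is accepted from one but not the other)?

All states are reachable from the start state.
P0 = {A,B} | {C,D}.
The partition is now stable with 2 blocks: {A,B} | {C,D}.
B and A lie in the same block of the stable partition, so they are equivalent — no string distinguishes them.

No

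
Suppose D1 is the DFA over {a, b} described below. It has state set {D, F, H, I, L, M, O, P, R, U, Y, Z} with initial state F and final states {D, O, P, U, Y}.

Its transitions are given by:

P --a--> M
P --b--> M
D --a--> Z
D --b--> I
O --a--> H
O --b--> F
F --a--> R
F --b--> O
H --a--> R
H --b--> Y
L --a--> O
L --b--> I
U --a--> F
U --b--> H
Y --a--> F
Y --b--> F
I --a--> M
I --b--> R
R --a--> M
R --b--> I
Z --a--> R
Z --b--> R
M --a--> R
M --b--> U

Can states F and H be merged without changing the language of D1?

First remove the unreachable states {D,L,P,Z}; 8 states remain.
Start with accepting vs non-accepting: {O,U,Y} | {F,H,I,M,R}.
Refine {F,H,I,M,R} on symbol b: members go to different blocks, giving {F,H,M} and {I,R}.
The partition is now stable with 3 blocks: {O,U,Y} | {F,H,M} | {I,R}.
F and H lie in the same block of the stable partition, so they are equivalent — no string distinguishes them.

Yes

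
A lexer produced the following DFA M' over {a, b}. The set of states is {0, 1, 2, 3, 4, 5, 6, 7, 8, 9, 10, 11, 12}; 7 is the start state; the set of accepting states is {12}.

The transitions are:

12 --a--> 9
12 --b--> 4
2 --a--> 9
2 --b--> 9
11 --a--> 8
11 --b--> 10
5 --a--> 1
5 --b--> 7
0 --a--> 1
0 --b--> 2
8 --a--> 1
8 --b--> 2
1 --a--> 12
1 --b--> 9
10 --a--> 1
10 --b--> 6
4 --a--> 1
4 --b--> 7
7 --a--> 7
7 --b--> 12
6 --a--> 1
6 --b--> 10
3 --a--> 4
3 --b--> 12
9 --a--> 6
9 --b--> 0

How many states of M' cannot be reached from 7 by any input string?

Starting at 7 and following transitions, the reachable set is {0, 1, 2, 4, 6, 7, 9, 10, 12}. That leaves 3, 5, 8, 11 unreachable — 4 in total.

4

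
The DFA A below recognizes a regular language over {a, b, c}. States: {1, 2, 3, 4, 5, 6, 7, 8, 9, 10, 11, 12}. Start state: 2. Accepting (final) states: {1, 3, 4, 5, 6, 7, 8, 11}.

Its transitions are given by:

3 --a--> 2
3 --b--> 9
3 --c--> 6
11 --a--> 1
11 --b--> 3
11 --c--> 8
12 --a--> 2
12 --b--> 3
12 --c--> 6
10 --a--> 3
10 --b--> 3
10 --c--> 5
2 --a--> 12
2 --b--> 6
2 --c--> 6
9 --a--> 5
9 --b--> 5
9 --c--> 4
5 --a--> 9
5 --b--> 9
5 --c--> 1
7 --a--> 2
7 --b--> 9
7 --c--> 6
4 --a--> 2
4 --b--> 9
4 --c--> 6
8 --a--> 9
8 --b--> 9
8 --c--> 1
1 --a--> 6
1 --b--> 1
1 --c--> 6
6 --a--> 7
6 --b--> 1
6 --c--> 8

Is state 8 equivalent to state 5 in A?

Yes

First remove the unreachable states {10,11}; 10 states remain.
Start with accepting vs non-accepting: {1,3,4,5,6,7,8} | {2,9,12}.
Split {1,3,4,5,6,7,8} by δ(·,a) → {3,4,5,7,8} and {1,6}.
Refine {2,9,12} on symbol a: members go to different blocks, giving {2,12} and {9}.
Split {3,4,5,7,8} by δ(·,a) → {3,4,7} and {5,8}.
On input b, block {2,12} splits into {2} and {12}.
Refine {1,6} on symbol a: members go to different blocks, giving {1} and {6}.
Stable partition: {3,4,7} | {2} | {1} | {9} | {5,8} | {12} | {6} — 7 equivalence classes.
8 and 5 lie in the same block of the stable partition, so they are equivalent — no string distinguishes them.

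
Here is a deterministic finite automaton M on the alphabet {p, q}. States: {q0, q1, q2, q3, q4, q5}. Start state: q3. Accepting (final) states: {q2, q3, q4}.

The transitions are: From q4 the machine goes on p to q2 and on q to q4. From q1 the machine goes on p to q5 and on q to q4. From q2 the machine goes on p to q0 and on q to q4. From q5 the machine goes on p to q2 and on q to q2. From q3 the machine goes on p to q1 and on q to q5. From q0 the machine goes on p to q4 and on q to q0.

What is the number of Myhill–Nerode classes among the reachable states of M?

6

Start with accepting vs non-accepting: {q2,q3,q4} | {q0,q1,q5}.
Refine {q2,q3,q4} on symbol p: members go to different blocks, giving {q2,q3} and {q4}.
On input q, block {q2,q3} splits into {q2} and {q3}.
On input p, block {q0,q1,q5} splits into {q0} and {q1} and {q5}.
No further refinement is possible. Final partition (6 blocks): {q2} | {q0} | {q4} | {q3} | {q1} | {q5}.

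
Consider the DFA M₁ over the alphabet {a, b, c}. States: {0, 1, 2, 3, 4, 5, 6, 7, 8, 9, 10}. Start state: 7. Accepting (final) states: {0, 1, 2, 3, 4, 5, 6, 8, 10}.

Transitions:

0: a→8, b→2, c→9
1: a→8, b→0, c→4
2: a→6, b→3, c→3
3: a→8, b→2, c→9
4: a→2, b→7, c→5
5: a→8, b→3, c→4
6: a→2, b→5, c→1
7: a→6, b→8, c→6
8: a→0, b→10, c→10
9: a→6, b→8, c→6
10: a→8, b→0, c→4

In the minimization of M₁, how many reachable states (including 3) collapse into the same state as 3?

2

All states are reachable from the start state.
Start with accepting vs non-accepting: {0,1,2,3,4,5,6,8,10} | {7,9}.
On input b, block {0,1,2,3,4,5,6,8,10} splits into {0,1,2,3,5,6,8,10} and {4}.
Split {0,1,2,3,5,6,8,10} by δ(·,c) → {1,5,10} and {2,6,8} and {0,3}.
Refine {2,6,8} on symbol a: members go to different blocks, giving {2,6} and {8}.
Split {2,6} by δ(·,b) → {2} and {6}.
No further refinement is possible. Final partition (7 blocks): {1,5,10} | {7,9} | {4} | {2} | {0,3} | {8} | {6}.
The equivalence class containing 3 is {0,3}, of size 2.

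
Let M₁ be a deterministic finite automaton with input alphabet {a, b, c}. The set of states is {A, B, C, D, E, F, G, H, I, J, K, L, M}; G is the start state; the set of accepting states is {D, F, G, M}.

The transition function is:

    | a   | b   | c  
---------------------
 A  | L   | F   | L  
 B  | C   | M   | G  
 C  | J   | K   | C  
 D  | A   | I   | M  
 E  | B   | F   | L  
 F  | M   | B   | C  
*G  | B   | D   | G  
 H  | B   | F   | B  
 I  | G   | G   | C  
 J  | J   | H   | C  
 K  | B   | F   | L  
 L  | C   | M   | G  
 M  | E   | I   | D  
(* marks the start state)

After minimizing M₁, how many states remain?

7

Every state is reachable, so we keep all 13.
Start with accepting vs non-accepting: {D,F,G,M} | {A,B,C,E,H,I,J,K,L}.
Split {D,F,G,M} by δ(·,a) → {D,G,M} and {F}.
On input b, block {D,G,M} splits into {D,M} and {G}.
On input a, block {A,B,C,E,H,I,J,K,L} splits into {A,B,C,E,H,J,K,L} and {I}.
Split {A,B,C,E,H,J,K,L} by δ(·,b) → {A,E,H,K} and {B,L} and {C,J}.
No further refinement is possible. Final partition (7 blocks): {D,M} | {A,E,H,K} | {F} | {G} | {I} | {B,L} | {C,J}.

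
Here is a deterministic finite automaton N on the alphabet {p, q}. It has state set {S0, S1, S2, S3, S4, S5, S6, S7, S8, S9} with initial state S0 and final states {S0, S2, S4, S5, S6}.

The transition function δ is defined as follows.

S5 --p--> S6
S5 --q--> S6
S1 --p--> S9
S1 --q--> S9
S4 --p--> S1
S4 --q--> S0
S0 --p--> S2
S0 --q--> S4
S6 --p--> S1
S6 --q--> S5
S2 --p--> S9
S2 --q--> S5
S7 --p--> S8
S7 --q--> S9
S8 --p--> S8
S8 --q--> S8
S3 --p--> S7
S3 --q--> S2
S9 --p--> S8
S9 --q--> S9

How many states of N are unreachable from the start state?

BFS from S0 reaches {S0, S1, S2, S4, S5, S6, S8, S9}; the 2 state(s) S3, S7 are never visited.

2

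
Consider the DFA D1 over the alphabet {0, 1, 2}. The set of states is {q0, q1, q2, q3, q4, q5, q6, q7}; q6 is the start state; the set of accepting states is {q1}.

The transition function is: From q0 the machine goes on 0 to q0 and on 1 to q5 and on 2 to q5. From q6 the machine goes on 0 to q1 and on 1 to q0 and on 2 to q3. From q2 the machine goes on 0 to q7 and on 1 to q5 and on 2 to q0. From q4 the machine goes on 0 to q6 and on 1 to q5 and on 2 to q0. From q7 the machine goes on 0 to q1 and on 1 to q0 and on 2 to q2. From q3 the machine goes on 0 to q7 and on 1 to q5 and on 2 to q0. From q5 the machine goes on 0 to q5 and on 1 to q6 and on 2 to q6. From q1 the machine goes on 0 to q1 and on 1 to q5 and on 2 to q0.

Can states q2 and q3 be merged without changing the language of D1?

Yes

States {q4} cannot be reached from the start state, so discard them.
Initial partition by acceptance: {q1} | {q0,q2,q3,q5,q6,q7}.
On input 0, block {q0,q2,q3,q5,q6,q7} splits into {q0,q2,q3,q5} and {q6,q7}.
Split {q0,q2,q3,q5} by δ(·,0) → {q0,q5} and {q2,q3}.
Split {q0,q5} by δ(·,1) → {q0} and {q5}.
No further refinement is possible. Final partition (5 blocks): {q1} | {q0} | {q6,q7} | {q2,q3} | {q5}.
q2 and q3 lie in the same block of the stable partition, so they are equivalent — no string distinguishes them.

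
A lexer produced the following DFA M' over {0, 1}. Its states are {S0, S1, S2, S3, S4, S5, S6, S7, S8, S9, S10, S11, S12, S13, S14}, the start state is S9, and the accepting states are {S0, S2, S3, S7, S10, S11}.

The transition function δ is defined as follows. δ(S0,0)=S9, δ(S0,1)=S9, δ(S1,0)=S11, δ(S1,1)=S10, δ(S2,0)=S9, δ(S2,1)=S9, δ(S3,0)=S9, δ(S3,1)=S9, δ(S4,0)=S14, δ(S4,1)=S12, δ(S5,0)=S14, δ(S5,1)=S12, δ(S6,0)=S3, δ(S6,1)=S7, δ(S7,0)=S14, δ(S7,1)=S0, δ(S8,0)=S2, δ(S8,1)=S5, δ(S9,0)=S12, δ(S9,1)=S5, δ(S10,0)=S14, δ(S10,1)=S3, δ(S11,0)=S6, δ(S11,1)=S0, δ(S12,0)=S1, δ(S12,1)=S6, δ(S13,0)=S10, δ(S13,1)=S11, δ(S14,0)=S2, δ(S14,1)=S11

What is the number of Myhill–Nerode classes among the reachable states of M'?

Reachable states from the start: {S0,S1,S2,S3,S5,S6,S7,S9,S10,S11,S12,S14}. Unreachable: {S4,S8,S13} — drop them.
Initial partition by acceptance: {S0,S2,S3,S7,S10,S11} | {S1,S5,S6,S9,S12,S14}.
On input 1, block {S0,S2,S3,S7,S10,S11} splits into {S0,S2,S3} and {S7,S10,S11}.
On input 0, block {S1,S5,S6,S9,S12,S14} splits into {S5,S9,S12} and {S6,S14} and {S1}.
Refine {S5,S9,S12} on symbol 0: members go to different blocks, giving {S5} and {S9} and {S12}.
Stable partition: {S0,S2,S3} | {S5} | {S7,S10,S11} | {S6,S14} | {S1} | {S9} | {S12} — 7 equivalence classes.

7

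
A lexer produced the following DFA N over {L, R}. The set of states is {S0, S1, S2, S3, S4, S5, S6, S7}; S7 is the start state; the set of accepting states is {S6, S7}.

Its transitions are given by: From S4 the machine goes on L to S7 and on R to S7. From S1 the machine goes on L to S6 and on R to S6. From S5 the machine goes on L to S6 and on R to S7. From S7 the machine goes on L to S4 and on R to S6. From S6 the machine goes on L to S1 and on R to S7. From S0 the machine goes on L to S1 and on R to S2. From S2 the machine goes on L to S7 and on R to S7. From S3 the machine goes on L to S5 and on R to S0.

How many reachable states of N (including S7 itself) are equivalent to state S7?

Reachable states from the start: {S1,S4,S6,S7}. Unreachable: {S0,S2,S3,S5} — drop them.
P0 = {S6,S7} | {S1,S4}.
The partition is now stable with 2 blocks: {S6,S7} | {S1,S4}.
The equivalence class containing S7 is {S6,S7}, of size 2.

2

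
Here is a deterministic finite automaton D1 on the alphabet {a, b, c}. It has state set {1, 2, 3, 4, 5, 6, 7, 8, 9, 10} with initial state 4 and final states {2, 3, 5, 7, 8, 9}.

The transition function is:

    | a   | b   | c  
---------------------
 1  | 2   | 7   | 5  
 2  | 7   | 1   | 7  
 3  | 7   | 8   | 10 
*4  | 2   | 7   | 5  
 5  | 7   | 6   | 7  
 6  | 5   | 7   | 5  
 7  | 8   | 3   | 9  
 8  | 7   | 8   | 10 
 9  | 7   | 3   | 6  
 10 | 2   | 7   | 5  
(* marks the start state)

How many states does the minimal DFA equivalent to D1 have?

All states are reachable from the start state.
P0 = {2,3,5,7,8,9} | {1,4,6,10}.
Split {2,3,5,7,8,9} by δ(·,b) → {3,7,8,9} and {2,5}.
Split {3,7,8,9} by δ(·,c) → {3,8,9} and {7}.
Stable partition: {3,8,9} | {1,4,6,10} | {2,5} | {7} — 4 equivalence classes.

4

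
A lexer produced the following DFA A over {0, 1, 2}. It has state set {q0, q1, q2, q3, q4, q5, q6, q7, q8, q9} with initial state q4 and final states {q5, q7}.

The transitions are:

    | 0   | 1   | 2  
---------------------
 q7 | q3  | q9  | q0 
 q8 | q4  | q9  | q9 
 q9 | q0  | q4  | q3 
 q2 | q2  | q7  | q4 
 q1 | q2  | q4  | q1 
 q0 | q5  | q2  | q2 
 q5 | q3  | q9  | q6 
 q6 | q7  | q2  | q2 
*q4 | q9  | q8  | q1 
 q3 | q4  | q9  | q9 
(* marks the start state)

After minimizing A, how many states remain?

All states are reachable from the start state.
Initial partition by acceptance: {q5,q7} | {q0,q1,q2,q3,q4,q6,q8,q9}.
On input 0, block {q0,q1,q2,q3,q4,q6,q8,q9} splits into {q1,q2,q3,q4,q8,q9} and {q0,q6}.
Refine {q1,q2,q3,q4,q8,q9} on symbol 0: members go to different blocks, giving {q1,q2,q3,q4,q8} and {q9}.
Split {q1,q2,q3,q4,q8} by δ(·,0) → {q1,q2,q3,q8} and {q4}.
Split {q1,q2,q3,q8} by δ(·,0) → {q1,q2} and {q3,q8}.
Refine {q1,q2} on symbol 1: members go to different blocks, giving {q1} and {q2}.
No further refinement is possible. Final partition (7 blocks): {q5,q7} | {q1} | {q0,q6} | {q9} | {q4} | {q3,q8} | {q2}.

7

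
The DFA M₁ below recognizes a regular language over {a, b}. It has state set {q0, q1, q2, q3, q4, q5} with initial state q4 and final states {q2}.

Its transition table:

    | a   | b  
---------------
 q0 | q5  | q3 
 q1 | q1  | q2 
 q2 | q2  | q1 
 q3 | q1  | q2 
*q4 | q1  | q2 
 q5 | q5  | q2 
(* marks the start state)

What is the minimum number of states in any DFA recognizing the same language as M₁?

First remove the unreachable states {q0,q3,q5}; 3 states remain.
Start with accepting vs non-accepting: {q2} | {q1,q4}.
No further refinement is possible. Final partition (2 blocks): {q2} | {q1,q4}.

2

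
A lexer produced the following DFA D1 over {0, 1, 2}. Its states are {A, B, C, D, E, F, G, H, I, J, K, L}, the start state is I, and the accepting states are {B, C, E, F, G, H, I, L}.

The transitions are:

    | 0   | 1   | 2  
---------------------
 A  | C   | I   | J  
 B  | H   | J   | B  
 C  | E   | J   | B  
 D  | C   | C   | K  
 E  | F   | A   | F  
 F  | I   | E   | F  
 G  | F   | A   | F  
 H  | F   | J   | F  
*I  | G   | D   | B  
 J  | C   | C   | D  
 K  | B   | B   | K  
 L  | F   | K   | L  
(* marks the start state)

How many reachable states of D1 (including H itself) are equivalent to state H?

First remove the unreachable states {L}; 11 states remain.
Initial partition by acceptance: {B,C,E,F,G,H,I} | {A,D,J,K}.
Refine {B,C,E,F,G,H,I} on symbol 1: members go to different blocks, giving {B,C,E,G,H,I} and {F}.
On input 0, block {B,C,E,G,H,I} splits into {B,C,I} and {E,G,H}.
Stable partition: {B,C,I} | {A,D,J,K} | {F} | {E,G,H} — 4 equivalence classes.
State H belongs to the block {E,G,H}, which has 3 states.

3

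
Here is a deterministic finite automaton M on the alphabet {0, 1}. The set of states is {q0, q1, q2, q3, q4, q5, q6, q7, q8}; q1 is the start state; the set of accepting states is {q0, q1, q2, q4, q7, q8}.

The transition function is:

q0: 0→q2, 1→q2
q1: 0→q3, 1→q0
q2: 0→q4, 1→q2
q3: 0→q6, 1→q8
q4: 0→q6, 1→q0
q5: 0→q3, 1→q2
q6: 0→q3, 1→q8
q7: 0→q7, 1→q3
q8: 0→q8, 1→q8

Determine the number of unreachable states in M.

No path from q1 leads to q5, q7; the other 7 states are all reachable.

2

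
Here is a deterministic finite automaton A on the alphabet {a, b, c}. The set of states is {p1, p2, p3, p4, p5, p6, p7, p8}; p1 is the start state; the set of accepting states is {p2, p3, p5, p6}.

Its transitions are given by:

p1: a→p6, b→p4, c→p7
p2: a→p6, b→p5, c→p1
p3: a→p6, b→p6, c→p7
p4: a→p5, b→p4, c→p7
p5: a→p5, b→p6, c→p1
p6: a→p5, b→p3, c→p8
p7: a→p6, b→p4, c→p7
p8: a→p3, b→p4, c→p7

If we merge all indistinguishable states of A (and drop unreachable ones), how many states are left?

First remove the unreachable states {p2}; 7 states remain.
Start with accepting vs non-accepting: {p3,p5,p6} | {p1,p4,p7,p8}.
The partition is now stable with 2 blocks: {p3,p5,p6} | {p1,p4,p7,p8}.

2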